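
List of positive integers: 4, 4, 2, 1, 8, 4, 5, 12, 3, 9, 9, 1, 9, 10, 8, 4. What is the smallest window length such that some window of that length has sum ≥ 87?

add 4: running sum 4 < 87
add 4: running sum 8 < 87
add 2: running sum 10 < 87
add 1: running sum 11 < 87
add 8: running sum 19 < 87
add 4: running sum 23 < 87
add 5: running sum 28 < 87
add 12: running sum 40 < 87
add 3: running sum 43 < 87
add 9: running sum 52 < 87
add 9: running sum 61 < 87
add 1: running sum 62 < 87
add 9: running sum 71 < 87
add 10: running sum 81 < 87
add 8: shortest ending here [4, 4, 2, 1, 8, 4, 5, 12, 3, 9, 9, 1, 9, 10, 8] sum 89, len 15
add 4: shortest ending here [4, 2, 1, 8, 4, 5, 12, 3, 9, 9, 1, 9, 10, 8, 4] sum 89, len 15
Shortest qualifying length: 15.

15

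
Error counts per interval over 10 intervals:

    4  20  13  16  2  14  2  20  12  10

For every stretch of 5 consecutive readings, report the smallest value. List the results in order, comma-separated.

2, 2, 2, 2, 2, 2

4 20 13 16 2 → min 2
20 13 16 2 14 → min 2
13 16 2 14 2 → min 2
16 2 14 2 20 → min 2
2 14 2 20 12 → min 2
14 2 20 12 10 → min 2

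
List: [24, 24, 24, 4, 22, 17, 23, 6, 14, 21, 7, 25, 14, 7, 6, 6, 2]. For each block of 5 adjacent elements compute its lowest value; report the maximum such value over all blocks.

24 24 24 4 22 → min 4
24 24 4 22 17 → min 4
24 4 22 17 23 → min 4
4 22 17 23 6 → min 4
22 17 23 6 14 → min 6
17 23 6 14 21 → min 6
23 6 14 21 7 → min 6
6 14 21 7 25 → min 6
14 21 7 25 14 → min 7
21 7 25 14 7 → min 7
7 25 14 7 6 → min 6
25 14 7 6 6 → min 6
14 7 6 6 2 → min 2
Maximum of these is 7.

7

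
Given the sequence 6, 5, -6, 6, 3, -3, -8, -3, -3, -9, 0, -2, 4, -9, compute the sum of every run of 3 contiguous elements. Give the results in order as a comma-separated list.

5, 5, 3, 6, -8, -14, -14, -15, -12, -11, 2, -7

(6, 5, -6) → sum 5
(5, -6, 6) → sum 5
(-6, 6, 3) → sum 3
(6, 3, -3) → sum 6
(3, -3, -8) → sum -8
(-3, -8, -3) → sum -14
(-8, -3, -3) → sum -14
(-3, -3, -9) → sum -15
(-3, -9, 0) → sum -12
(-9, 0, -2) → sum -11
(0, -2, 4) → sum 2
(-2, 4, -9) → sum -7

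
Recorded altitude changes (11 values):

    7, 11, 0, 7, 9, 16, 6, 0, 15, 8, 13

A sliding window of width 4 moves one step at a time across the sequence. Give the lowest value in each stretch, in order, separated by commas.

0, 0, 0, 6, 0, 0, 0, 0

7 11 0 7 → min 0
11 0 7 9 → min 0
0 7 9 16 → min 0
7 9 16 6 → min 6
9 16 6 0 → min 0
16 6 0 15 → min 0
6 0 15 8 → min 0
0 15 8 13 → min 0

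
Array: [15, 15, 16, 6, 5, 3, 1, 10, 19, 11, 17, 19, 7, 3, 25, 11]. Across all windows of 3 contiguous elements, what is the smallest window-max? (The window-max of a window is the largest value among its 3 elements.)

5

(15, 15, 16) → max 16
(15, 16, 6) → max 16
(16, 6, 5) → max 16
(6, 5, 3) → max 6
(5, 3, 1) → max 5
(3, 1, 10) → max 10
(1, 10, 19) → max 19
(10, 19, 11) → max 19
(19, 11, 17) → max 19
(11, 17, 19) → max 19
(17, 19, 7) → max 19
(19, 7, 3) → max 19
(7, 3, 25) → max 25
(3, 25, 11) → max 25
Smallest of these is 5.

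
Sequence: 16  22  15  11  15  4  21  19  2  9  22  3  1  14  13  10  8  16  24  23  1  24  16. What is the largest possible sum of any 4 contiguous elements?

72

Each size-4 window and its sum:
[16, 22, 15, 11] → sum 64
[22, 15, 11, 15] → sum 63
[15, 11, 15, 4] → sum 45
[11, 15, 4, 21] → sum 51
[15, 4, 21, 19] → sum 59
[4, 21, 19, 2] → sum 46
[21, 19, 2, 9] → sum 51
[19, 2, 9, 22] → sum 52
[2, 9, 22, 3] → sum 36
[9, 22, 3, 1] → sum 35
[22, 3, 1, 14] → sum 40
[3, 1, 14, 13] → sum 31
[1, 14, 13, 10] → sum 38
[14, 13, 10, 8] → sum 45
[13, 10, 8, 16] → sum 47
[10, 8, 16, 24] → sum 58
[8, 16, 24, 23] → sum 71
[16, 24, 23, 1] → sum 64
[24, 23, 1, 24] → sum 72
[23, 1, 24, 16] → sum 64
Largest of these is 72.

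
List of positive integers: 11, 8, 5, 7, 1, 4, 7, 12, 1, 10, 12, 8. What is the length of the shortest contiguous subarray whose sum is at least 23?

3

add 11: running sum 11 < 23
add 8: running sum 19 < 23
add 5: shortest ending here [11, 8, 5] sum 24, len 3
add 7: shortest ending here [11, 8, 5, 7] sum 31, len 4
add 1: shortest ending here [11, 8, 5, 7, 1] sum 32, len 5
add 4: shortest ending here [8, 5, 7, 1, 4] sum 25, len 5
add 7: shortest ending here [5, 7, 1, 4, 7] sum 24, len 5
add 12: shortest ending here [4, 7, 12] sum 23, len 3
add 1: shortest ending here [4, 7, 12, 1] sum 24, len 4
add 10: shortest ending here [12, 1, 10] sum 23, len 3
add 12: shortest ending here [1, 10, 12] sum 23, len 3
add 8: shortest ending here [10, 12, 8] sum 30, len 3
Shortest qualifying length: 3.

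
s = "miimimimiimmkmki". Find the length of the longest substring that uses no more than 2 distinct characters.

12

[m] 1 distinct, len 1
[m, i] 2 distinct, len 2
[m, i, i] 2 distinct, len 3
[m, i, i, m] 2 distinct, len 4
[m, i, i, m, i] 2 distinct, len 5
[m, i, i, m, i, m] 2 distinct, len 6
[m, i, i, m, i, m, i] 2 distinct, len 7
[m, i, i, m, i, m, i, m] 2 distinct, len 8
[m, i, i, m, i, m, i, m, i] 2 distinct, len 9
[m, i, i, m, i, m, i, m, i, i] 2 distinct, len 10
[m, i, i, m, i, m, i, m, i, i, m] 2 distinct, len 11
[m, i, i, m, i, m, i, m, i, i, m, m] 2 distinct, len 12
[m, m, k] 2 distinct, len 3
[m, m, k, m] 2 distinct, len 4
[m, m, k, m, k] 2 distinct, len 5
[k, i] 2 distinct, len 2
Longest length with ≤2 distinct: 12.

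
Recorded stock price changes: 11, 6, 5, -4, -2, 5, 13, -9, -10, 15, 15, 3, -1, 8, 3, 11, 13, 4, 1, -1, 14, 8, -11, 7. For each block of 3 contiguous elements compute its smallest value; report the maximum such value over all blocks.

5

Window mins for each of the 22 positions:
11 6 5 → min 5
6 5 -4 → min -4
5 -4 -2 → min -4
-4 -2 5 → min -4
-2 5 13 → min -2
5 13 -9 → min -9
13 -9 -10 → min -10
-9 -10 15 → min -10
-10 15 15 → min -10
15 15 3 → min 3
15 3 -1 → min -1
3 -1 8 → min -1
-1 8 3 → min -1
8 3 11 → min 3
3 11 13 → min 3
11 13 4 → min 4
13 4 1 → min 1
4 1 -1 → min -1
1 -1 14 → min -1
-1 14 8 → min -1
14 8 -11 → min -11
8 -11 7 → min -11
Maximum of these is 5.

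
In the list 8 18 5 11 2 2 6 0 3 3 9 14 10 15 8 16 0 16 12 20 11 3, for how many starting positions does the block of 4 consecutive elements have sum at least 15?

(8, 18, 5, 11) → sum 42  ≥ 15 ✓
(18, 5, 11, 2) → sum 36  ≥ 15 ✓
(5, 11, 2, 2) → sum 20  ≥ 15 ✓
(11, 2, 2, 6) → sum 21  ≥ 15 ✓
(2, 2, 6, 0) → sum 10
(2, 6, 0, 3) → sum 11
(6, 0, 3, 3) → sum 12
(0, 3, 3, 9) → sum 15  ≥ 15 ✓
(3, 3, 9, 14) → sum 29  ≥ 15 ✓
(3, 9, 14, 10) → sum 36  ≥ 15 ✓
(9, 14, 10, 15) → sum 48  ≥ 15 ✓
(14, 10, 15, 8) → sum 47  ≥ 15 ✓
(10, 15, 8, 16) → sum 49  ≥ 15 ✓
(15, 8, 16, 0) → sum 39  ≥ 15 ✓
(8, 16, 0, 16) → sum 40  ≥ 15 ✓
(16, 0, 16, 12) → sum 44  ≥ 15 ✓
(0, 16, 12, 20) → sum 48  ≥ 15 ✓
(16, 12, 20, 11) → sum 59  ≥ 15 ✓
(12, 20, 11, 3) → sum 46  ≥ 15 ✓
16 windows satisfy the condition.

16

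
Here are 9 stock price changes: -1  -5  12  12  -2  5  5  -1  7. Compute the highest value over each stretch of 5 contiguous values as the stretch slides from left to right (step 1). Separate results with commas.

12, 12, 12, 12, 7

(-1, -5, 12, 12, -2) → max 12
(-5, 12, 12, -2, 5) → max 12
(12, 12, -2, 5, 5) → max 12
(12, -2, 5, 5, -1) → max 12
(-2, 5, 5, -1, 7) → max 7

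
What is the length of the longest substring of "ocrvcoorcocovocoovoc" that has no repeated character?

add o: [o] len 1
add c: [o, c] len 2
add r: [o, c, r] len 3
add v: [o, c, r, v] len 4
add c (repeat c, move left end past it): [r, v, c] len 3
add o: [r, v, c, o] len 4
add o (repeat o, move left end past it): [o] len 1
add r: [o, r] len 2
add c: [o, r, c] len 3
add o (repeat o, move left end past it): [r, c, o] len 3
add c (repeat c, move left end past it): [o, c] len 2
add o (repeat o, move left end past it): [c, o] len 2
add v: [c, o, v] len 3
add o (repeat o, move left end past it): [v, o] len 2
add c: [v, o, c] len 3
add o (repeat o, move left end past it): [c, o] len 2
add o (repeat o, move left end past it): [o] len 1
add v: [o, v] len 2
add o (repeat o, move left end past it): [v, o] len 2
add c: [v, o, c] len 3
Longest all-distinct length: 4.

4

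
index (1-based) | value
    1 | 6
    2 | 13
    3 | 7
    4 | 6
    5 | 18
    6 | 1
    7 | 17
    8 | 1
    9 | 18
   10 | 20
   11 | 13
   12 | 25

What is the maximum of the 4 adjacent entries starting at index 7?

20

Elements at indices 7..10: 17, 1, 18, 20
max(17, 1, 18, 20) = 20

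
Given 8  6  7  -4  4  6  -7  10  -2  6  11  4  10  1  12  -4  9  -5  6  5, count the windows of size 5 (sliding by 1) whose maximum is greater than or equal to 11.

9

(8, 6, 7, -4, 4) → max 8
(6, 7, -4, 4, 6) → max 7
(7, -4, 4, 6, -7) → max 7
(-4, 4, 6, -7, 10) → max 10
(4, 6, -7, 10, -2) → max 10
(6, -7, 10, -2, 6) → max 10
(-7, 10, -2, 6, 11) → max 11  ≥ 11 ✓
(10, -2, 6, 11, 4) → max 11  ≥ 11 ✓
(-2, 6, 11, 4, 10) → max 11  ≥ 11 ✓
(6, 11, 4, 10, 1) → max 11  ≥ 11 ✓
(11, 4, 10, 1, 12) → max 12  ≥ 11 ✓
(4, 10, 1, 12, -4) → max 12  ≥ 11 ✓
(10, 1, 12, -4, 9) → max 12  ≥ 11 ✓
(1, 12, -4, 9, -5) → max 12  ≥ 11 ✓
(12, -4, 9, -5, 6) → max 12  ≥ 11 ✓
(-4, 9, -5, 6, 5) → max 9
9 windows satisfy the condition.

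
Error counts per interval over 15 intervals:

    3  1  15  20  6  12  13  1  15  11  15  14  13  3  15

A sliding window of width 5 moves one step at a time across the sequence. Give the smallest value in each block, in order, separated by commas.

1, 1, 6, 1, 1, 1, 1, 1, 11, 3, 3

(3, 1, 15, 20, 6) → min 1
(1, 15, 20, 6, 12) → min 1
(15, 20, 6, 12, 13) → min 6
(20, 6, 12, 13, 1) → min 1
(6, 12, 13, 1, 15) → min 1
(12, 13, 1, 15, 11) → min 1
(13, 1, 15, 11, 15) → min 1
(1, 15, 11, 15, 14) → min 1
(15, 11, 15, 14, 13) → min 11
(11, 15, 14, 13, 3) → min 3
(15, 14, 13, 3, 15) → min 3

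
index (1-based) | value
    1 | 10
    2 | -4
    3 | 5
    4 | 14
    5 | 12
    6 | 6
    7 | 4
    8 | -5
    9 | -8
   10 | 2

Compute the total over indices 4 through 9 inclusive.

23

Elements at indices 4..9: 14, 12, 6, 4, -5, -8
sum(14, 12, 6, 4, -5, -8) = 23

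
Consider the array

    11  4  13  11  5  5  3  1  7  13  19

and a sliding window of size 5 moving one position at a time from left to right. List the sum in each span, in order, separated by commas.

44, 38, 37, 25, 21, 29, 43

[11, 4, 13, 11, 5] → sum 44
[4, 13, 11, 5, 5] → sum 38
[13, 11, 5, 5, 3] → sum 37
[11, 5, 5, 3, 1] → sum 25
[5, 5, 3, 1, 7] → sum 21
[5, 3, 1, 7, 13] → sum 29
[3, 1, 7, 13, 19] → sum 43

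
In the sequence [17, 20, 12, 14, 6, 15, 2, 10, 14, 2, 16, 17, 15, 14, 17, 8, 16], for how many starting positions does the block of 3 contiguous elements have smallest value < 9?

[17, 20, 12] → min 12
[20, 12, 14] → min 12
[12, 14, 6] → min 6  < 9 ✓
[14, 6, 15] → min 6  < 9 ✓
[6, 15, 2] → min 2  < 9 ✓
[15, 2, 10] → min 2  < 9 ✓
[2, 10, 14] → min 2  < 9 ✓
[10, 14, 2] → min 2  < 9 ✓
[14, 2, 16] → min 2  < 9 ✓
[2, 16, 17] → min 2  < 9 ✓
[16, 17, 15] → min 15
[17, 15, 14] → min 14
[15, 14, 17] → min 14
[14, 17, 8] → min 8  < 9 ✓
[17, 8, 16] → min 8  < 9 ✓
10 windows satisfy the condition.

10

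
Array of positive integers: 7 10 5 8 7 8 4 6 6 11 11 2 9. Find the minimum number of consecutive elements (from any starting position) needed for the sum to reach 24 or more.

3

Extend right; whenever the sum reaches 24, record the length and shrink from the left:
add 7: running sum 7 < 24
add 10: running sum 17 < 24
add 5: running sum 22 < 24
end 3: [7, 10, 5, 8] sum 30, len 4
end 4: [10, 5, 8, 7] sum 30, len 4
end 5: [5, 8, 7, 8] sum 28, len 4
end 6: [8, 7, 8, 4] sum 27, len 4
end 7: [7, 8, 4, 6] sum 25, len 4
end 8: [8, 4, 6, 6] sum 24, len 4
end 9: [4, 6, 6, 11] sum 27, len 4
end 10: [6, 11, 11] sum 28, len 3
end 11: [11, 11, 2] sum 24, len 3
end 12: [11, 11, 2, 9] sum 33, len 4
Shortest qualifying length: 3.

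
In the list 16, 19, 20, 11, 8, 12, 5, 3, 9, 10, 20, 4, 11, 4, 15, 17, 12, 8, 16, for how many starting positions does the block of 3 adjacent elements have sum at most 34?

16 19 20 → sum 55
19 20 11 → sum 50
20 11 8 → sum 39
11 8 12 → sum 31  ≤ 34 ✓
8 12 5 → sum 25  ≤ 34 ✓
12 5 3 → sum 20  ≤ 34 ✓
5 3 9 → sum 17  ≤ 34 ✓
3 9 10 → sum 22  ≤ 34 ✓
9 10 20 → sum 39
10 20 4 → sum 34  ≤ 34 ✓
20 4 11 → sum 35
4 11 4 → sum 19  ≤ 34 ✓
11 4 15 → sum 30  ≤ 34 ✓
4 15 17 → sum 36
15 17 12 → sum 44
17 12 8 → sum 37
12 8 16 → sum 36
8 windows satisfy the condition.

8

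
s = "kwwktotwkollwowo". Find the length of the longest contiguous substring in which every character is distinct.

5

add k: [k] len 1
add w: [k, w] len 2
add w (repeat w, move left end past it): [w] len 1
add k: [w, k] len 2
add t: [w, k, t] len 3
add o: [w, k, t, o] len 4
add t (repeat t, move left end past it): [o, t] len 2
add w: [o, t, w] len 3
add k: [o, t, w, k] len 4
add o (repeat o, move left end past it): [t, w, k, o] len 4
add l: [t, w, k, o, l] len 5
add l (repeat l, move left end past it): [l] len 1
add w: [l, w] len 2
add o: [l, w, o] len 3
add w (repeat w, move left end past it): [o, w] len 2
add o (repeat o, move left end past it): [w, o] len 2
Longest all-distinct length: 5.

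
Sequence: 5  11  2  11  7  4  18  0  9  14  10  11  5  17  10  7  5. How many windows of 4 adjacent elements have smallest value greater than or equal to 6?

5 11 2 11 → min 2
11 2 11 7 → min 2
2 11 7 4 → min 2
11 7 4 18 → min 4
7 4 18 0 → min 0
4 18 0 9 → min 0
18 0 9 14 → min 0
0 9 14 10 → min 0
9 14 10 11 → min 9  ≥ 6 ✓
14 10 11 5 → min 5
10 11 5 17 → min 5
11 5 17 10 → min 5
5 17 10 7 → min 5
17 10 7 5 → min 5
1 window satisfy the condition.

1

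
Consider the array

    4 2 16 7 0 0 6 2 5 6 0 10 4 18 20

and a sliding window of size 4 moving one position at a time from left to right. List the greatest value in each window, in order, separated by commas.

16, 16, 16, 7, 6, 6, 6, 6, 10, 10, 18, 20

4 2 16 7 → max 16
2 16 7 0 → max 16
16 7 0 0 → max 16
7 0 0 6 → max 7
0 0 6 2 → max 6
0 6 2 5 → max 6
6 2 5 6 → max 6
2 5 6 0 → max 6
5 6 0 10 → max 10
6 0 10 4 → max 10
0 10 4 18 → max 18
10 4 18 20 → max 20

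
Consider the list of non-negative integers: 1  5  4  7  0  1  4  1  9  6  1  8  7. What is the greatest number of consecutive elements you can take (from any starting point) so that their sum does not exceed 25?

Extend to the right; shrink from the left whenever the sum exceeds 25:
[1] sum 1 len 1
[1, 5] sum 6 len 2
[1, 5, 4] sum 10 len 3
[1, 5, 4, 7] sum 17 len 4
[1, 5, 4, 7, 0] sum 17 len 5
[1, 5, 4, 7, 0, 1] sum 18 len 6
[1, 5, 4, 7, 0, 1, 4] sum 22 len 7
[1, 5, 4, 7, 0, 1, 4, 1] sum 23 len 8
[7, 0, 1, 4, 1, 9] sum 22 len 6
[0, 1, 4, 1, 9, 6] sum 21 len 6
[0, 1, 4, 1, 9, 6, 1] sum 22 len 7
[1, 9, 6, 1, 8] sum 25 len 5
[6, 1, 8, 7] sum 22 len 4
Longest length seen: 8.

8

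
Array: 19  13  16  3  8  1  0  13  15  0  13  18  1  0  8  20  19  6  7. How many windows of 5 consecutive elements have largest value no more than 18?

10

(19, 13, 16, 3, 8) → max 19
(13, 16, 3, 8, 1) → max 16  ≤ 18 ✓
(16, 3, 8, 1, 0) → max 16  ≤ 18 ✓
(3, 8, 1, 0, 13) → max 13  ≤ 18 ✓
(8, 1, 0, 13, 15) → max 15  ≤ 18 ✓
(1, 0, 13, 15, 0) → max 15  ≤ 18 ✓
(0, 13, 15, 0, 13) → max 15  ≤ 18 ✓
(13, 15, 0, 13, 18) → max 18  ≤ 18 ✓
(15, 0, 13, 18, 1) → max 18  ≤ 18 ✓
(0, 13, 18, 1, 0) → max 18  ≤ 18 ✓
(13, 18, 1, 0, 8) → max 18  ≤ 18 ✓
(18, 1, 0, 8, 20) → max 20
(1, 0, 8, 20, 19) → max 20
(0, 8, 20, 19, 6) → max 20
(8, 20, 19, 6, 7) → max 20
10 windows satisfy the condition.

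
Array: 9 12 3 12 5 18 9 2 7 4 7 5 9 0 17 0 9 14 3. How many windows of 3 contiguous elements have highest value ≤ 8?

(9, 12, 3) → max 12
(12, 3, 12) → max 12
(3, 12, 5) → max 12
(12, 5, 18) → max 18
(5, 18, 9) → max 18
(18, 9, 2) → max 18
(9, 2, 7) → max 9
(2, 7, 4) → max 7  ≤ 8 ✓
(7, 4, 7) → max 7  ≤ 8 ✓
(4, 7, 5) → max 7  ≤ 8 ✓
(7, 5, 9) → max 9
(5, 9, 0) → max 9
(9, 0, 17) → max 17
(0, 17, 0) → max 17
(17, 0, 9) → max 17
(0, 9, 14) → max 14
(9, 14, 3) → max 14
3 windows satisfy the condition.

3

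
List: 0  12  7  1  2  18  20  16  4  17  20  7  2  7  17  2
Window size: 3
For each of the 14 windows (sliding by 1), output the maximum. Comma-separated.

12, 12, 7, 18, 20, 20, 20, 17, 20, 20, 20, 7, 17, 17

Sliding a size-3 window across the 16 values:
0 12 7 → max 12
12 7 1 → max 12
7 1 2 → max 7
1 2 18 → max 18
2 18 20 → max 20
18 20 16 → max 20
20 16 4 → max 20
16 4 17 → max 17
4 17 20 → max 20
17 20 7 → max 20
20 7 2 → max 20
7 2 7 → max 7
2 7 17 → max 17
7 17 2 → max 17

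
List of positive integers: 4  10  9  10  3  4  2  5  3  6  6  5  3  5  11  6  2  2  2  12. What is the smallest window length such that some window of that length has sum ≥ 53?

10

add 4: running sum 4 < 53
add 10: running sum 14 < 53
add 9: running sum 23 < 53
add 10: running sum 33 < 53
add 3: running sum 36 < 53
add 4: running sum 40 < 53
add 2: running sum 42 < 53
add 5: running sum 47 < 53
add 3: running sum 50 < 53
end 9: [4, 10, 9, 10, 3, 4, 2, 5, 3, 6] sum 56, len 10
end 10: [10, 9, 10, 3, 4, 2, 5, 3, 6, 6] sum 58, len 10
end 11: [9, 10, 3, 4, 2, 5, 3, 6, 6, 5] sum 53, len 10
end 12: [9, 10, 3, 4, 2, 5, 3, 6, 6, 5, 3] sum 56, len 11
end 13: [9, 10, 3, 4, 2, 5, 3, 6, 6, 5, 3, 5] sum 61, len 12
end 14: [3, 4, 2, 5, 3, 6, 6, 5, 3, 5, 11] sum 53, len 11
end 15: [4, 2, 5, 3, 6, 6, 5, 3, 5, 11, 6] sum 56, len 11
end 16: [2, 5, 3, 6, 6, 5, 3, 5, 11, 6, 2] sum 54, len 11
end 17: [5, 3, 6, 6, 5, 3, 5, 11, 6, 2, 2] sum 54, len 11
end 18: [5, 3, 6, 6, 5, 3, 5, 11, 6, 2, 2, 2] sum 56, len 12
end 19: [6, 5, 3, 5, 11, 6, 2, 2, 2, 12] sum 54, len 10
Shortest qualifying length: 10.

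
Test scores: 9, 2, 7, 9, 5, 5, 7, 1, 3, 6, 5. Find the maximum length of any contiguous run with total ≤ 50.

10

Extend to the right; shrink from the left whenever the sum exceeds 50:
[9] sum 9 len 1
[9, 2] sum 11 len 2
[9, 2, 7] sum 18 len 3
[9, 2, 7, 9] sum 27 len 4
[9, 2, 7, 9, 5] sum 32 len 5
[9, 2, 7, 9, 5, 5] sum 37 len 6
[9, 2, 7, 9, 5, 5, 7] sum 44 len 7
[9, 2, 7, 9, 5, 5, 7, 1] sum 45 len 8
[9, 2, 7, 9, 5, 5, 7, 1, 3] sum 48 len 9
[2, 7, 9, 5, 5, 7, 1, 3, 6] sum 45 len 9
[2, 7, 9, 5, 5, 7, 1, 3, 6, 5] sum 50 len 10
Longest length seen: 10.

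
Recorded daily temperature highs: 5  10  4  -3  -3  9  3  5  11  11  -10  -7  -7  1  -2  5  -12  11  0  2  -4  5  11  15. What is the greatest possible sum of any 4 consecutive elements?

Window sums for each of the 21 positions:
[5, 10, 4, -3] → sum 16
[10, 4, -3, -3] → sum 8
[4, -3, -3, 9] → sum 7
[-3, -3, 9, 3] → sum 6
[-3, 9, 3, 5] → sum 14
[9, 3, 5, 11] → sum 28
[3, 5, 11, 11] → sum 30
[5, 11, 11, -10] → sum 17
[11, 11, -10, -7] → sum 5
[11, -10, -7, -7] → sum -13
[-10, -7, -7, 1] → sum -23
[-7, -7, 1, -2] → sum -15
[-7, 1, -2, 5] → sum -3
[1, -2, 5, -12] → sum -8
[-2, 5, -12, 11] → sum 2
[5, -12, 11, 0] → sum 4
[-12, 11, 0, 2] → sum 1
[11, 0, 2, -4] → sum 9
[0, 2, -4, 5] → sum 3
[2, -4, 5, 11] → sum 14
[-4, 5, 11, 15] → sum 27
Greatest of these is 30.

30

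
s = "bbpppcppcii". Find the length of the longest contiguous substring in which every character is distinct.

3

add b: [b] len 1
add b (repeat b, move left end past it): [b] len 1
add p: [b, p] len 2
add p (repeat p, move left end past it): [p] len 1
add p (repeat p, move left end past it): [p] len 1
add c: [p, c] len 2
add p (repeat p, move left end past it): [c, p] len 2
add p (repeat p, move left end past it): [p] len 1
add c: [p, c] len 2
add i: [p, c, i] len 3
add i (repeat i, move left end past it): [i] len 1
Longest all-distinct length: 3.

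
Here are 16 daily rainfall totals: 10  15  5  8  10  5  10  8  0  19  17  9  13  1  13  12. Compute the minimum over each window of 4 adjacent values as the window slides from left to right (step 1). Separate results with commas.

5, 5, 5, 5, 5, 0, 0, 0, 0, 9, 1, 1, 1

[10, 15, 5, 8] → min 5
[15, 5, 8, 10] → min 5
[5, 8, 10, 5] → min 5
[8, 10, 5, 10] → min 5
[10, 5, 10, 8] → min 5
[5, 10, 8, 0] → min 0
[10, 8, 0, 19] → min 0
[8, 0, 19, 17] → min 0
[0, 19, 17, 9] → min 0
[19, 17, 9, 13] → min 9
[17, 9, 13, 1] → min 1
[9, 13, 1, 13] → min 1
[13, 1, 13, 12] → min 1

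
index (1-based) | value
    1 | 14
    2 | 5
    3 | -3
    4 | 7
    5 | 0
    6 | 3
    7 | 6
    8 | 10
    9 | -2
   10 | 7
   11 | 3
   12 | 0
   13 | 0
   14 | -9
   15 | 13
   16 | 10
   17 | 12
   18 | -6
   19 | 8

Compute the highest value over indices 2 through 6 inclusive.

Elements at indices 2..6: 5, -3, 7, 0, 3
max(5, -3, 7, 0, 3) = 7

7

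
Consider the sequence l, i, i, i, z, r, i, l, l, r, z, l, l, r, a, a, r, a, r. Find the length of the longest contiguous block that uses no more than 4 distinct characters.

Extend right; when distinct count exceeds 4, shrink from the left:
add l: window [l] (1 distinct), len 1
add i: window [l, i] (2 distinct), len 2
add i: window [l, i, i] (2 distinct), len 3
add i: window [l, i, i, i] (2 distinct), len 4
add z: window [l, i, i, i, z] (3 distinct), len 5
add r: window [l, i, i, i, z, r] (4 distinct), len 6
add i: window [l, i, i, i, z, r, i] (4 distinct), len 7
add l: window [l, i, i, i, z, r, i, l] (4 distinct), len 8
add l: window [l, i, i, i, z, r, i, l, l] (4 distinct), len 9
add r: window [l, i, i, i, z, r, i, l, l, r] (4 distinct), len 10
add z: window [l, i, i, i, z, r, i, l, l, r, z] (4 distinct), len 11
add l: window [l, i, i, i, z, r, i, l, l, r, z, l] (4 distinct), len 12
add l: window [l, i, i, i, z, r, i, l, l, r, z, l, l] (4 distinct), len 13
add r: window [l, i, i, i, z, r, i, l, l, r, z, l, l, r] (4 distinct), len 14
add a: window [l, l, r, z, l, l, r, a] (4 distinct), len 8
add a: window [l, l, r, z, l, l, r, a, a] (4 distinct), len 9
add r: window [l, l, r, z, l, l, r, a, a, r] (4 distinct), len 10
add a: window [l, l, r, z, l, l, r, a, a, r, a] (4 distinct), len 11
add r: window [l, l, r, z, l, l, r, a, a, r, a, r] (4 distinct), len 12
Longest length with ≤4 distinct: 14.

14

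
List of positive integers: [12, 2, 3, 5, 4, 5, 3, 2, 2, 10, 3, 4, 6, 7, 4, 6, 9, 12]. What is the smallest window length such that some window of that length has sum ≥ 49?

8

add 12: running sum 12 < 49
add 2: running sum 14 < 49
add 3: running sum 17 < 49
add 5: running sum 22 < 49
add 4: running sum 26 < 49
add 5: running sum 31 < 49
add 3: running sum 34 < 49
add 2: running sum 36 < 49
add 2: running sum 38 < 49
add 10: running sum 48 < 49
end 10: [12, 2, 3, 5, 4, 5, 3, 2, 2, 10, 3] sum 51, len 11
end 11: [12, 2, 3, 5, 4, 5, 3, 2, 2, 10, 3, 4] sum 55, len 12
end 12: [2, 3, 5, 4, 5, 3, 2, 2, 10, 3, 4, 6] sum 49, len 12
end 13: [5, 4, 5, 3, 2, 2, 10, 3, 4, 6, 7] sum 51, len 11
end 14: [4, 5, 3, 2, 2, 10, 3, 4, 6, 7, 4] sum 50, len 11
end 15: [5, 3, 2, 2, 10, 3, 4, 6, 7, 4, 6] sum 52, len 11
end 16: [10, 3, 4, 6, 7, 4, 6, 9] sum 49, len 8
end 17: [3, 4, 6, 7, 4, 6, 9, 12] sum 51, len 8
Shortest qualifying length: 8.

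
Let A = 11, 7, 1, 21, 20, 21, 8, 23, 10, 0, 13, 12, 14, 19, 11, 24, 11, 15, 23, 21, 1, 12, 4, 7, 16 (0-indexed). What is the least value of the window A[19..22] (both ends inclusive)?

Elements at indices 19..22: 21, 1, 12, 4
min(21, 1, 12, 4) = 1

1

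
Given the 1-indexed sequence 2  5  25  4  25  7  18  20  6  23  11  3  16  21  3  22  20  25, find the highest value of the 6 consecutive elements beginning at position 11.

22

Elements at indices 11..16: 11, 3, 16, 21, 3, 22
max(11, 3, 16, 21, 3, 22) = 22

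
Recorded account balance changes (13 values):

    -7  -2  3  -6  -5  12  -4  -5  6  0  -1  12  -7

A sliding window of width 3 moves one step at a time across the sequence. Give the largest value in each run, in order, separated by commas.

Sliding a size-3 window across the 13 values:
(-7, -2, 3) → max 3
(-2, 3, -6) → max 3
(3, -6, -5) → max 3
(-6, -5, 12) → max 12
(-5, 12, -4) → max 12
(12, -4, -5) → max 12
(-4, -5, 6) → max 6
(-5, 6, 0) → max 6
(6, 0, -1) → max 6
(0, -1, 12) → max 12
(-1, 12, -7) → max 12

3, 3, 3, 12, 12, 12, 6, 6, 6, 12, 12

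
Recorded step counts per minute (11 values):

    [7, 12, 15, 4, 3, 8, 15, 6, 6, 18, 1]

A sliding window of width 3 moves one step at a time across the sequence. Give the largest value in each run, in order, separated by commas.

[7, 12, 15] → max 15
[12, 15, 4] → max 15
[15, 4, 3] → max 15
[4, 3, 8] → max 8
[3, 8, 15] → max 15
[8, 15, 6] → max 15
[15, 6, 6] → max 15
[6, 6, 18] → max 18
[6, 18, 1] → max 18

15, 15, 15, 8, 15, 15, 15, 18, 18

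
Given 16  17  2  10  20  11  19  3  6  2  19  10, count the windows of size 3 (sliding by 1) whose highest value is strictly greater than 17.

7

[16, 17, 2] → max 17
[17, 2, 10] → max 17
[2, 10, 20] → max 20  > 17 ✓
[10, 20, 11] → max 20  > 17 ✓
[20, 11, 19] → max 20  > 17 ✓
[11, 19, 3] → max 19  > 17 ✓
[19, 3, 6] → max 19  > 17 ✓
[3, 6, 2] → max 6
[6, 2, 19] → max 19  > 17 ✓
[2, 19, 10] → max 19  > 17 ✓
7 windows satisfy the condition.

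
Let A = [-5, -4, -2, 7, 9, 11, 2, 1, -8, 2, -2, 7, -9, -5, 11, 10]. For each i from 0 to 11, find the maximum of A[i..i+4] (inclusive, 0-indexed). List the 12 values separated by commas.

9, 11, 11, 11, 11, 11, 2, 7, 7, 7, 11, 11

-5 -4 -2 7 9 → max 9
-4 -2 7 9 11 → max 11
-2 7 9 11 2 → max 11
7 9 11 2 1 → max 11
9 11 2 1 -8 → max 11
11 2 1 -8 2 → max 11
2 1 -8 2 -2 → max 2
1 -8 2 -2 7 → max 7
-8 2 -2 7 -9 → max 7
2 -2 7 -9 -5 → max 7
-2 7 -9 -5 11 → max 11
7 -9 -5 11 10 → max 11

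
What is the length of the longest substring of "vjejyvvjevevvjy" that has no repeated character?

4

add v: [v] len 1
add j: [v, j] len 2
add e: [v, j, e] len 3
add j (repeat j, move left end past it): [e, j] len 2
add y: [e, j, y] len 3
add v: [e, j, y, v] len 4
add v (repeat v, move left end past it): [v] len 1
add j: [v, j] len 2
add e: [v, j, e] len 3
add v (repeat v, move left end past it): [j, e, v] len 3
add e (repeat e, move left end past it): [v, e] len 2
add v (repeat v, move left end past it): [e, v] len 2
add v (repeat v, move left end past it): [v] len 1
add j: [v, j] len 2
add y: [v, j, y] len 3
Longest all-distinct length: 4.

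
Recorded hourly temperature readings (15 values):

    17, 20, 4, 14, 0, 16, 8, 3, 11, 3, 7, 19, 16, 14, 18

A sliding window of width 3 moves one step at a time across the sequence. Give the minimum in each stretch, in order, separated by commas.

(17, 20, 4) → min 4
(20, 4, 14) → min 4
(4, 14, 0) → min 0
(14, 0, 16) → min 0
(0, 16, 8) → min 0
(16, 8, 3) → min 3
(8, 3, 11) → min 3
(3, 11, 3) → min 3
(11, 3, 7) → min 3
(3, 7, 19) → min 3
(7, 19, 16) → min 7
(19, 16, 14) → min 14
(16, 14, 18) → min 14

4, 4, 0, 0, 0, 3, 3, 3, 3, 3, 7, 14, 14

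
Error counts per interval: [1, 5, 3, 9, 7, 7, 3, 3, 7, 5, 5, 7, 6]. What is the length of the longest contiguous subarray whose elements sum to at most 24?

5

→ 1: sum 1, len 1
→ 5: sum 6, len 2
→ 3: sum 9, len 3
→ 9: sum 18, len 4
→ 7 (dropped 1): sum 24, len 4
→ 7 (dropped 5, 3): sum 23, len 3
→ 3 (dropped 9): sum 17, len 3
→ 3: sum 20, len 4
→ 7 (dropped 7): sum 20, len 4
→ 5 (dropped 7): sum 18, len 4
→ 5: sum 23, len 5
→ 7 (dropped 3, 3): sum 24, len 4
→ 6 (dropped 7): sum 23, len 4
Longest length seen: 5.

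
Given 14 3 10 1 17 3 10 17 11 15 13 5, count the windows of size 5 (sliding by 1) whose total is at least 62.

1

14 3 10 1 17 → sum 45
3 10 1 17 3 → sum 34
10 1 17 3 10 → sum 41
1 17 3 10 17 → sum 48
17 3 10 17 11 → sum 58
3 10 17 11 15 → sum 56
10 17 11 15 13 → sum 66  ≥ 62 ✓
17 11 15 13 5 → sum 61
1 window satisfy the condition.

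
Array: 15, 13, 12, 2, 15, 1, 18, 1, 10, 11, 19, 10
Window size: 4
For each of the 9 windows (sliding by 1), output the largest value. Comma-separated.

Sliding a size-4 window across the 12 values:
(15, 13, 12, 2) → max 15
(13, 12, 2, 15) → max 15
(12, 2, 15, 1) → max 15
(2, 15, 1, 18) → max 18
(15, 1, 18, 1) → max 18
(1, 18, 1, 10) → max 18
(18, 1, 10, 11) → max 18
(1, 10, 11, 19) → max 19
(10, 11, 19, 10) → max 19

15, 15, 15, 18, 18, 18, 18, 19, 19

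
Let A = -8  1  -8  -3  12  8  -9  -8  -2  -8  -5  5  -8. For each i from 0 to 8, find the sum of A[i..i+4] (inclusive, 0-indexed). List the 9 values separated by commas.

-6, 10, 0, 0, 1, -19, -32, -18, -18

Sliding a size-5 window across the 13 values:
(-8, 1, -8, -3, 12) → sum -6
(1, -8, -3, 12, 8) → sum 10
(-8, -3, 12, 8, -9) → sum 0
(-3, 12, 8, -9, -8) → sum 0
(12, 8, -9, -8, -2) → sum 1
(8, -9, -8, -2, -8) → sum -19
(-9, -8, -2, -8, -5) → sum -32
(-8, -2, -8, -5, 5) → sum -18
(-2, -8, -5, 5, -8) → sum -18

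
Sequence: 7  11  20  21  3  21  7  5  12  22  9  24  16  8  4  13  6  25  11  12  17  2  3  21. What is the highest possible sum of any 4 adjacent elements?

71

Window sums for each of the 21 positions:
7 11 20 21 → sum 59
11 20 21 3 → sum 55
20 21 3 21 → sum 65
21 3 21 7 → sum 52
3 21 7 5 → sum 36
21 7 5 12 → sum 45
7 5 12 22 → sum 46
5 12 22 9 → sum 48
12 22 9 24 → sum 67
22 9 24 16 → sum 71
9 24 16 8 → sum 57
24 16 8 4 → sum 52
16 8 4 13 → sum 41
8 4 13 6 → sum 31
4 13 6 25 → sum 48
13 6 25 11 → sum 55
6 25 11 12 → sum 54
25 11 12 17 → sum 65
11 12 17 2 → sum 42
12 17 2 3 → sum 34
17 2 3 21 → sum 43
Highest of these is 71.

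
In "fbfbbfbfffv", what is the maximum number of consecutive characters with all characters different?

add f: [f] len 1
add b: [f, b] len 2
add f (repeat f, move left end past it): [b, f] len 2
add b (repeat b, move left end past it): [f, b] len 2
add b (repeat b, move left end past it): [b] len 1
add f: [b, f] len 2
add b (repeat b, move left end past it): [f, b] len 2
add f (repeat f, move left end past it): [b, f] len 2
add f (repeat f, move left end past it): [f] len 1
add f (repeat f, move left end past it): [f] len 1
add v: [f, v] len 2
Longest all-distinct length: 2.

2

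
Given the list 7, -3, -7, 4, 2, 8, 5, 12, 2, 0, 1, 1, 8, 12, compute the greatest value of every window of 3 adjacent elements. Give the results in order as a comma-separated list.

7, 4, 4, 8, 8, 12, 12, 12, 2, 1, 8, 12

Sliding a size-3 window across the 14 values:
7 -3 -7 → max 7
-3 -7 4 → max 4
-7 4 2 → max 4
4 2 8 → max 8
2 8 5 → max 8
8 5 12 → max 12
5 12 2 → max 12
12 2 0 → max 12
2 0 1 → max 2
0 1 1 → max 1
1 1 8 → max 8
1 8 12 → max 12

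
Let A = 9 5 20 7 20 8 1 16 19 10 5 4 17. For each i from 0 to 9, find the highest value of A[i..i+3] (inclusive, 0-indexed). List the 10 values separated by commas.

20, 20, 20, 20, 20, 19, 19, 19, 19, 17

Sliding a size-4 window across the 13 values:
(9, 5, 20, 7) → max 20
(5, 20, 7, 20) → max 20
(20, 7, 20, 8) → max 20
(7, 20, 8, 1) → max 20
(20, 8, 1, 16) → max 20
(8, 1, 16, 19) → max 19
(1, 16, 19, 10) → max 19
(16, 19, 10, 5) → max 19
(19, 10, 5, 4) → max 19
(10, 5, 4, 17) → max 17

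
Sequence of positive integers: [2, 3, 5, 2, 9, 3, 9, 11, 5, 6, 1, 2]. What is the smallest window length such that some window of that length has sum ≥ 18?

2

add 2: running sum 2 < 18
add 3: running sum 5 < 18
add 5: running sum 10 < 18
add 2: running sum 12 < 18
end 4: [3, 5, 2, 9] sum 19, len 4
end 5: [5, 2, 9, 3] sum 19, len 4
end 6: [9, 3, 9] sum 21, len 3
end 7: [9, 11] sum 20, len 2
end 8: [9, 11, 5] sum 25, len 3
end 9: [11, 5, 6] sum 22, len 3
end 10: [11, 5, 6, 1] sum 23, len 4
end 11: [11, 5, 6, 1, 2] sum 25, len 5
Shortest qualifying length: 2.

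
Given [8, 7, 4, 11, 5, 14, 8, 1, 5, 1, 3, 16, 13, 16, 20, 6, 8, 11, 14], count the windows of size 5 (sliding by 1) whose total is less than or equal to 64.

13

[8, 7, 4, 11, 5] → sum 35  ≤ 64 ✓
[7, 4, 11, 5, 14] → sum 41  ≤ 64 ✓
[4, 11, 5, 14, 8] → sum 42  ≤ 64 ✓
[11, 5, 14, 8, 1] → sum 39  ≤ 64 ✓
[5, 14, 8, 1, 5] → sum 33  ≤ 64 ✓
[14, 8, 1, 5, 1] → sum 29  ≤ 64 ✓
[8, 1, 5, 1, 3] → sum 18  ≤ 64 ✓
[1, 5, 1, 3, 16] → sum 26  ≤ 64 ✓
[5, 1, 3, 16, 13] → sum 38  ≤ 64 ✓
[1, 3, 16, 13, 16] → sum 49  ≤ 64 ✓
[3, 16, 13, 16, 20] → sum 68
[16, 13, 16, 20, 6] → sum 71
[13, 16, 20, 6, 8] → sum 63  ≤ 64 ✓
[16, 20, 6, 8, 11] → sum 61  ≤ 64 ✓
[20, 6, 8, 11, 14] → sum 59  ≤ 64 ✓
13 windows satisfy the condition.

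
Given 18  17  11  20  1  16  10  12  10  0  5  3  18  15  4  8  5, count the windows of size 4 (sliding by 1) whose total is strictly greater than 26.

12

[18, 17, 11, 20] → sum 66  > 26 ✓
[17, 11, 20, 1] → sum 49  > 26 ✓
[11, 20, 1, 16] → sum 48  > 26 ✓
[20, 1, 16, 10] → sum 47  > 26 ✓
[1, 16, 10, 12] → sum 39  > 26 ✓
[16, 10, 12, 10] → sum 48  > 26 ✓
[10, 12, 10, 0] → sum 32  > 26 ✓
[12, 10, 0, 5] → sum 27  > 26 ✓
[10, 0, 5, 3] → sum 18
[0, 5, 3, 18] → sum 26
[5, 3, 18, 15] → sum 41  > 26 ✓
[3, 18, 15, 4] → sum 40  > 26 ✓
[18, 15, 4, 8] → sum 45  > 26 ✓
[15, 4, 8, 5] → sum 32  > 26 ✓
12 windows satisfy the condition.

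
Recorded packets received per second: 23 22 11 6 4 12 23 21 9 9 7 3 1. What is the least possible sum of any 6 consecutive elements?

[23, 22, 11, 6, 4, 12] → sum 78
[22, 11, 6, 4, 12, 23] → sum 78
[11, 6, 4, 12, 23, 21] → sum 77
[6, 4, 12, 23, 21, 9] → sum 75
[4, 12, 23, 21, 9, 9] → sum 78
[12, 23, 21, 9, 9, 7] → sum 81
[23, 21, 9, 9, 7, 3] → sum 72
[21, 9, 9, 7, 3, 1] → sum 50
Least of these is 50.

50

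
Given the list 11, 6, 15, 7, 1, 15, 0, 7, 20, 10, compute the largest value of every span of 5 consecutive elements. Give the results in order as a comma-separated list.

15, 15, 15, 15, 20, 20

Sliding a size-5 window across the 10 values:
(11, 6, 15, 7, 1) → max 15
(6, 15, 7, 1, 15) → max 15
(15, 7, 1, 15, 0) → max 15
(7, 1, 15, 0, 7) → max 15
(1, 15, 0, 7, 20) → max 20
(15, 0, 7, 20, 10) → max 20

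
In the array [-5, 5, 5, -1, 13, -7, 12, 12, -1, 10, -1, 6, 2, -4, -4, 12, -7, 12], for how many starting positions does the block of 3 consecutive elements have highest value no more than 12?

13

[-5, 5, 5] → max 5  ≤ 12 ✓
[5, 5, -1] → max 5  ≤ 12 ✓
[5, -1, 13] → max 13
[-1, 13, -7] → max 13
[13, -7, 12] → max 13
[-7, 12, 12] → max 12  ≤ 12 ✓
[12, 12, -1] → max 12  ≤ 12 ✓
[12, -1, 10] → max 12  ≤ 12 ✓
[-1, 10, -1] → max 10  ≤ 12 ✓
[10, -1, 6] → max 10  ≤ 12 ✓
[-1, 6, 2] → max 6  ≤ 12 ✓
[6, 2, -4] → max 6  ≤ 12 ✓
[2, -4, -4] → max 2  ≤ 12 ✓
[-4, -4, 12] → max 12  ≤ 12 ✓
[-4, 12, -7] → max 12  ≤ 12 ✓
[12, -7, 12] → max 12  ≤ 12 ✓
13 windows satisfy the condition.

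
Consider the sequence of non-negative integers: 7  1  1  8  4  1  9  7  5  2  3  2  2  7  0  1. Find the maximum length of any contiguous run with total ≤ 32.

add 7: [7] sum 7, len 1
add 1: [7, 1] sum 8, len 2
add 1: [7, 1, 1] sum 9, len 3
add 8: [7, 1, 1, 8] sum 17, len 4
add 4: [7, 1, 1, 8, 4] sum 21, len 5
add 1: [7, 1, 1, 8, 4, 1] sum 22, len 6
add 9: [7, 1, 1, 8, 4, 1, 9] sum 31, len 7
add 7: [1, 1, 8, 4, 1, 9, 7] sum 31, len 7
add 5: [4, 1, 9, 7, 5] sum 26, len 5
add 2: [4, 1, 9, 7, 5, 2] sum 28, len 6
add 3: [4, 1, 9, 7, 5, 2, 3] sum 31, len 7
add 2: [1, 9, 7, 5, 2, 3, 2] sum 29, len 7
add 2: [1, 9, 7, 5, 2, 3, 2, 2] sum 31, len 8
add 7: [7, 5, 2, 3, 2, 2, 7] sum 28, len 7
add 0: [7, 5, 2, 3, 2, 2, 7, 0] sum 28, len 8
add 1: [7, 5, 2, 3, 2, 2, 7, 0, 1] sum 29, len 9
Longest length seen: 9.

9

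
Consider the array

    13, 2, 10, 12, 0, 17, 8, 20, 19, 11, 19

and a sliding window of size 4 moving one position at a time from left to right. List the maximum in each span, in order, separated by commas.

[13, 2, 10, 12] → max 13
[2, 10, 12, 0] → max 12
[10, 12, 0, 17] → max 17
[12, 0, 17, 8] → max 17
[0, 17, 8, 20] → max 20
[17, 8, 20, 19] → max 20
[8, 20, 19, 11] → max 20
[20, 19, 11, 19] → max 20

13, 12, 17, 17, 20, 20, 20, 20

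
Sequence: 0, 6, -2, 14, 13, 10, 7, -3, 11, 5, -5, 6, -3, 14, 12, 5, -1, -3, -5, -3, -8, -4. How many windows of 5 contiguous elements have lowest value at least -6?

16

0 6 -2 14 13 → min -2  ≥ -6 ✓
6 -2 14 13 10 → min -2  ≥ -6 ✓
-2 14 13 10 7 → min -2  ≥ -6 ✓
14 13 10 7 -3 → min -3  ≥ -6 ✓
13 10 7 -3 11 → min -3  ≥ -6 ✓
10 7 -3 11 5 → min -3  ≥ -6 ✓
7 -3 11 5 -5 → min -5  ≥ -6 ✓
-3 11 5 -5 6 → min -5  ≥ -6 ✓
11 5 -5 6 -3 → min -5  ≥ -6 ✓
5 -5 6 -3 14 → min -5  ≥ -6 ✓
-5 6 -3 14 12 → min -5  ≥ -6 ✓
6 -3 14 12 5 → min -3  ≥ -6 ✓
-3 14 12 5 -1 → min -3  ≥ -6 ✓
14 12 5 -1 -3 → min -3  ≥ -6 ✓
12 5 -1 -3 -5 → min -5  ≥ -6 ✓
5 -1 -3 -5 -3 → min -5  ≥ -6 ✓
-1 -3 -5 -3 -8 → min -8
-3 -5 -3 -8 -4 → min -8
16 windows satisfy the condition.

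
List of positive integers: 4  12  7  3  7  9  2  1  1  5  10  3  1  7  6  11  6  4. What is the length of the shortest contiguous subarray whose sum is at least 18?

add 4: running sum 4 < 18
add 12: running sum 16 < 18
end 2: [12, 7] sum 19, len 2
end 3: [12, 7, 3] sum 22, len 3
end 4: [12, 7, 3, 7] sum 29, len 4
end 5: [3, 7, 9] sum 19, len 3
end 6: [7, 9, 2] sum 18, len 3
end 7: [7, 9, 2, 1] sum 19, len 4
end 8: [7, 9, 2, 1, 1] sum 20, len 5
end 9: [9, 2, 1, 1, 5] sum 18, len 5
end 10: [2, 1, 1, 5, 10] sum 19, len 5
end 11: [5, 10, 3] sum 18, len 3
end 12: [5, 10, 3, 1] sum 19, len 4
end 13: [10, 3, 1, 7] sum 21, len 4
end 14: [10, 3, 1, 7, 6] sum 27, len 5
end 15: [7, 6, 11] sum 24, len 3
end 16: [6, 11, 6] sum 23, len 3
end 17: [11, 6, 4] sum 21, len 3
Shortest qualifying length: 2.

2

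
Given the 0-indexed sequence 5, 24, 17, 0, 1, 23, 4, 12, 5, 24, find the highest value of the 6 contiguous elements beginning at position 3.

Elements at indices 3..8: 0, 1, 23, 4, 12, 5
max(0, 1, 23, 4, 12, 5) = 23

23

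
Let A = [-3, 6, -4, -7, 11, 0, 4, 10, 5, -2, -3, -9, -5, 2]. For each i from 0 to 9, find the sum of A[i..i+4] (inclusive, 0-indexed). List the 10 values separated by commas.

3, 6, 4, 18, 30, 17, 14, 1, -14, -17

-3 6 -4 -7 11 → sum 3
6 -4 -7 11 0 → sum 6
-4 -7 11 0 4 → sum 4
-7 11 0 4 10 → sum 18
11 0 4 10 5 → sum 30
0 4 10 5 -2 → sum 17
4 10 5 -2 -3 → sum 14
10 5 -2 -3 -9 → sum 1
5 -2 -3 -9 -5 → sum -14
-2 -3 -9 -5 2 → sum -17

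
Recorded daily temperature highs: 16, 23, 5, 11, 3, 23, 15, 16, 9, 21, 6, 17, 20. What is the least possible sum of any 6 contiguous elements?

73

[16, 23, 5, 11, 3, 23] → sum 81
[23, 5, 11, 3, 23, 15] → sum 80
[5, 11, 3, 23, 15, 16] → sum 73
[11, 3, 23, 15, 16, 9] → sum 77
[3, 23, 15, 16, 9, 21] → sum 87
[23, 15, 16, 9, 21, 6] → sum 90
[15, 16, 9, 21, 6, 17] → sum 84
[16, 9, 21, 6, 17, 20] → sum 89
Least of these is 73.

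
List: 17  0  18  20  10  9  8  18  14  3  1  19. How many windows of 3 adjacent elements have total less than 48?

(17, 0, 18) → sum 35  < 48 ✓
(0, 18, 20) → sum 38  < 48 ✓
(18, 20, 10) → sum 48
(20, 10, 9) → sum 39  < 48 ✓
(10, 9, 8) → sum 27  < 48 ✓
(9, 8, 18) → sum 35  < 48 ✓
(8, 18, 14) → sum 40  < 48 ✓
(18, 14, 3) → sum 35  < 48 ✓
(14, 3, 1) → sum 18  < 48 ✓
(3, 1, 19) → sum 23  < 48 ✓
9 windows satisfy the condition.

9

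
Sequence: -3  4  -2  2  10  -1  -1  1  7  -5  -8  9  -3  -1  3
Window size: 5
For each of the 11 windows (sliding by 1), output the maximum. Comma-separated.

Sliding a size-5 window across the 15 values:
(-3, 4, -2, 2, 10) → max 10
(4, -2, 2, 10, -1) → max 10
(-2, 2, 10, -1, -1) → max 10
(2, 10, -1, -1, 1) → max 10
(10, -1, -1, 1, 7) → max 10
(-1, -1, 1, 7, -5) → max 7
(-1, 1, 7, -5, -8) → max 7
(1, 7, -5, -8, 9) → max 9
(7, -5, -8, 9, -3) → max 9
(-5, -8, 9, -3, -1) → max 9
(-8, 9, -3, -1, 3) → max 9

10, 10, 10, 10, 10, 7, 7, 9, 9, 9, 9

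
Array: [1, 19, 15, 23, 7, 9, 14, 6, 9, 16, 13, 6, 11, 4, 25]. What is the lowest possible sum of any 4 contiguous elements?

34

(1, 19, 15, 23) → sum 58
(19, 15, 23, 7) → sum 64
(15, 23, 7, 9) → sum 54
(23, 7, 9, 14) → sum 53
(7, 9, 14, 6) → sum 36
(9, 14, 6, 9) → sum 38
(14, 6, 9, 16) → sum 45
(6, 9, 16, 13) → sum 44
(9, 16, 13, 6) → sum 44
(16, 13, 6, 11) → sum 46
(13, 6, 11, 4) → sum 34
(6, 11, 4, 25) → sum 46
Lowest of these is 34.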